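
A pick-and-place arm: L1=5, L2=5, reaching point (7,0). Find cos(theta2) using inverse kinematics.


Given: L1 = 5, L2 = 5, target (x, y) = (7, 0)
Using cos(theta2) = (x^2 + y^2 - L1^2 - L2^2) / (2*L1*L2)
x^2 + y^2 = 7^2 + 0 = 49
L1^2 + L2^2 = 25 + 25 = 50
Numerator = 49 - 50 = -1
Denominator = 2*5*5 = 50
cos(theta2) = -1/50 = -1/50

-1/50


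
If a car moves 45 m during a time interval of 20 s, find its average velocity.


Given: distance d = 45 m, time t = 20 s
Using v = d / t
v = 45 / 20
v = 9/4 m/s

9/4 m/s


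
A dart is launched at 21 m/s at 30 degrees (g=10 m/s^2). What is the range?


Given: v0 = 21 m/s, theta = 30 deg, g = 10 m/s^2
sin(2*30) = sin(60) = sqrt(3)/2
Using R = v0^2 * sin(2*theta) / g
R = 21^2 * (sqrt(3)/2) / 10
R = 441 * sqrt(3) / 20
R = 441/20*sqrt(3) m

441/20*sqrt(3) m


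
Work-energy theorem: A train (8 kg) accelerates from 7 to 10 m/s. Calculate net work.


Given: m = 8 kg, v0 = 7 m/s, v = 10 m/s
Using W = (1/2)*m*(v^2 - v0^2)
v^2 = 10^2 = 100
v0^2 = 7^2 = 49
v^2 - v0^2 = 100 - 49 = 51
W = (1/2)*8*51 = 204 J

204 J


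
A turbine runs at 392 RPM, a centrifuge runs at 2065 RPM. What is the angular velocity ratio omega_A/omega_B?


Given: RPM_A = 392, RPM_B = 2065
omega = 2*pi*RPM/60, so omega_A/omega_B = RPM_A / RPM_B
omega_A/omega_B = 392 / 2065
omega_A/omega_B = 56/295

56/295


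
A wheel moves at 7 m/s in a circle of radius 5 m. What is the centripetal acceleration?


Given: v = 7 m/s, r = 5 m
Using a_c = v^2 / r
a_c = 7^2 / 5
a_c = 49 / 5
a_c = 49/5 m/s^2

49/5 m/s^2


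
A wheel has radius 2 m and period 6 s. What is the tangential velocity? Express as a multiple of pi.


Given: radius r = 2 m, period T = 6 s
Using v = 2*pi*r / T
v = 2*pi*2 / 6
v = 4*pi / 6
v = 2/3*pi m/s

2/3*pi m/s


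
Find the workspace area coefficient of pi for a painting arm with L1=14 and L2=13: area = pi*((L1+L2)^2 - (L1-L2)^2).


Given: L1 = 14, L2 = 13
(L1+L2)^2 = (27)^2 = 729
(L1-L2)^2 = (1)^2 = 1
Difference = 729 - 1 = 728
This equals 4*L1*L2 = 4*14*13 = 728
Workspace area = 728*pi

728


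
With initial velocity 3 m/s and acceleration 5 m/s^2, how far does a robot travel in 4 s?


Given: v0 = 3 m/s, a = 5 m/s^2, t = 4 s
Using s = v0*t + (1/2)*a*t^2
s = 3*4 + (1/2)*5*4^2
s = 12 + (1/2)*80
s = 12 + 40
s = 52

52 m


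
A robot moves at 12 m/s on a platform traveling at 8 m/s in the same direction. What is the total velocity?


Given: object velocity = 12 m/s, platform velocity = 8 m/s (same direction)
Using classical velocity addition: v_total = v_object + v_platform
v_total = 12 + 8
v_total = 20 m/s

20 m/s


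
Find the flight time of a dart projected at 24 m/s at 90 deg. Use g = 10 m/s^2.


Given: v0 = 24 m/s, theta = 90 deg, g = 10 m/s^2
sin(90) = 1
Using T = 2*v0*sin(theta) / g
T = 2*24*1 / 10
T = 48 / 10
T = 24/5 s

24/5 s


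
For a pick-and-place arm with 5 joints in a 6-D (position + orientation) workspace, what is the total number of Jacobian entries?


Given: task space dimension = 6, joints = 5
Jacobian is a 6 x 5 matrix
Total entries = rows * columns
Total = 6 * 5
Total = 30

30


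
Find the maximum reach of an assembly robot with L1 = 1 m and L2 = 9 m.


Given: L1 = 1 m, L2 = 9 m
For a 2-link planar arm, max reach = L1 + L2 (fully extended)
Max reach = 1 + 9
Max reach = 10 m

10 m


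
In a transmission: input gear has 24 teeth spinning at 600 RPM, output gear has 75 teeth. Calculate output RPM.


Given: N1 = 24 teeth, w1 = 600 RPM, N2 = 75 teeth
Using N1*w1 = N2*w2
w2 = N1*w1 / N2
w2 = 24*600 / 75
w2 = 14400 / 75
w2 = 192 RPM

192 RPM


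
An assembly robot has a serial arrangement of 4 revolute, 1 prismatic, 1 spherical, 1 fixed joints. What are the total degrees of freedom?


Given: serial robot with 4 revolute, 1 prismatic, 1 spherical, 1 fixed joints
DOF contribution per joint type: revolute=1, prismatic=1, spherical=3, fixed=0
DOF = 4*1 + 1*1 + 1*3 + 1*0
DOF = 8

8


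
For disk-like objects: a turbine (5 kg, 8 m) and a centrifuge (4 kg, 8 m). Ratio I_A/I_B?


Given: M1=5 kg, R1=8 m, M2=4 kg, R2=8 m
For a disk: I = (1/2)*M*R^2, so I_A/I_B = (M1*R1^2)/(M2*R2^2)
M1*R1^2 = 5*64 = 320
M2*R2^2 = 4*64 = 256
I_A/I_B = 320/256 = 5/4

5/4


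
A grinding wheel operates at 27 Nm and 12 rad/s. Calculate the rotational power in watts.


Given: tau = 27 Nm, omega = 12 rad/s
Using P = tau * omega
P = 27 * 12
P = 324 W

324 W


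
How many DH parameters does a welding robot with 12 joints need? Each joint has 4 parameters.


Given: 12 joints, 4 DH parameters per joint (d, theta, a, alpha)
Total DH parameters = number_of_joints * 4
Total = 12 * 4
Total = 48

48


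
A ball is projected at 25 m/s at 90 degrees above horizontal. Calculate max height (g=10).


Given: v0 = 25 m/s, theta = 90 deg, g = 10 m/s^2
sin^2(90) = 1
Using H = v0^2 * sin^2(theta) / (2*g)
H = 25^2 * 1 / (2*10)
H = 625 * 1 / 20
H = 625 / 20
H = 125/4 m

125/4 m


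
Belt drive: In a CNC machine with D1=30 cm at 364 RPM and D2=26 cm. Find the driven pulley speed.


Given: D1 = 30 cm, w1 = 364 RPM, D2 = 26 cm
Using D1*w1 = D2*w2
w2 = D1*w1 / D2
w2 = 30*364 / 26
w2 = 10920 / 26
w2 = 420 RPM

420 RPM


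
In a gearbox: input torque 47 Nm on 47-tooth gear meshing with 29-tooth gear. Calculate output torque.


Given: N1 = 47, N2 = 29, T1 = 47 Nm
Using T2/T1 = N2/N1
T2 = T1 * N2 / N1
T2 = 47 * 29 / 47
T2 = 1363 / 47
T2 = 29 Nm

29 Nm


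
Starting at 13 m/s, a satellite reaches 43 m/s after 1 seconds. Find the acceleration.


Given: initial velocity v0 = 13 m/s, final velocity v = 43 m/s, time t = 1 s
Using a = (v - v0) / t
a = (43 - 13) / 1
a = 30 / 1
a = 30 m/s^2

30 m/s^2


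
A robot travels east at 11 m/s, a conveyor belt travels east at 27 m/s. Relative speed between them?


Given: v_A = 11 m/s east, v_B = 27 m/s east
Both move in the same direction; relative speed = |v_A - v_B|
|11 - 27| = |-16|
= 16 m/s

16 m/s


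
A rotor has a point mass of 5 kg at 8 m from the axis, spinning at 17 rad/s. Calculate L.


Given: m = 5 kg, r = 8 m, omega = 17 rad/s
For a point mass: I = m*r^2
I = 5*8^2 = 5*64 = 320
L = I*omega = 320*17
L = 5440 kg*m^2/s

5440 kg*m^2/s


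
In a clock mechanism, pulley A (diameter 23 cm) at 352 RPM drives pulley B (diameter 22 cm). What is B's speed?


Given: D1 = 23 cm, w1 = 352 RPM, D2 = 22 cm
Using D1*w1 = D2*w2
w2 = D1*w1 / D2
w2 = 23*352 / 22
w2 = 8096 / 22
w2 = 368 RPM

368 RPM


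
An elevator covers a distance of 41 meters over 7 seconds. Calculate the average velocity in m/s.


Given: distance d = 41 m, time t = 7 s
Using v = d / t
v = 41 / 7
v = 41/7 m/s

41/7 m/s


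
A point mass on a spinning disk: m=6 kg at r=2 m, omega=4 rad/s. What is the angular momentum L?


Given: m = 6 kg, r = 2 m, omega = 4 rad/s
For a point mass: I = m*r^2
I = 6*2^2 = 6*4 = 24
L = I*omega = 24*4
L = 96 kg*m^2/s

96 kg*m^2/s


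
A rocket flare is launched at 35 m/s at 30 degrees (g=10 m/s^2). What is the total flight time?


Given: v0 = 35 m/s, theta = 30 deg, g = 10 m/s^2
sin(30) = 1/2
Using T = 2*v0*sin(theta) / g
T = 2*35*1/2 / 10
T = 35 / 10
T = 7/2 s

7/2 s


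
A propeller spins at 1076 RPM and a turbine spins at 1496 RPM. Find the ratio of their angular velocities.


Given: RPM_A = 1076, RPM_B = 1496
omega = 2*pi*RPM/60, so omega_A/omega_B = RPM_A / RPM_B
omega_A/omega_B = 1076 / 1496
omega_A/omega_B = 269/374

269/374


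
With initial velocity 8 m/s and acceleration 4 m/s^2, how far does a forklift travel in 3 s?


Given: v0 = 8 m/s, a = 4 m/s^2, t = 3 s
Using s = v0*t + (1/2)*a*t^2
s = 8*3 + (1/2)*4*3^2
s = 24 + (1/2)*36
s = 24 + 18
s = 42

42 m


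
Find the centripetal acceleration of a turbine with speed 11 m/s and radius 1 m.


Given: v = 11 m/s, r = 1 m
Using a_c = v^2 / r
a_c = 11^2 / 1
a_c = 121 / 1
a_c = 121 m/s^2

121 m/s^2


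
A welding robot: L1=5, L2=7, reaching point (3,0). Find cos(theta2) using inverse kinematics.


Given: L1 = 5, L2 = 7, target (x, y) = (3, 0)
Using cos(theta2) = (x^2 + y^2 - L1^2 - L2^2) / (2*L1*L2)
x^2 + y^2 = 3^2 + 0 = 9
L1^2 + L2^2 = 25 + 49 = 74
Numerator = 9 - 74 = -65
Denominator = 2*5*7 = 70
cos(theta2) = -65/70 = -13/14

-13/14


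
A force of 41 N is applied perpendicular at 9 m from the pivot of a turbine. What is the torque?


Given: F = 41 N, r = 9 m, angle = 90 deg (perpendicular)
Using tau = F * r * sin(90)
sin(90) = 1
tau = 41 * 9 * 1
tau = 369 Nm

369 Nm


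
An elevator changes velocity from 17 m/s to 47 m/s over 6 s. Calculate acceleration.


Given: initial velocity v0 = 17 m/s, final velocity v = 47 m/s, time t = 6 s
Using a = (v - v0) / t
a = (47 - 17) / 6
a = 30 / 6
a = 5 m/s^2

5 m/s^2


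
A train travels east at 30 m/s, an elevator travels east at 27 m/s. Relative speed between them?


Given: v_A = 30 m/s east, v_B = 27 m/s east
Both move in the same direction; relative speed = |v_A - v_B|
|30 - 27| = |3|
= 3 m/s

3 m/s


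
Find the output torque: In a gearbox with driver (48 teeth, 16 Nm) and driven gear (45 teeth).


Given: N1 = 48, N2 = 45, T1 = 16 Nm
Using T2/T1 = N2/N1
T2 = T1 * N2 / N1
T2 = 16 * 45 / 48
T2 = 720 / 48
T2 = 15 Nm

15 Nm


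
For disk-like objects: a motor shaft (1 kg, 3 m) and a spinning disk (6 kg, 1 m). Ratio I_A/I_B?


Given: M1=1 kg, R1=3 m, M2=6 kg, R2=1 m
For a disk: I = (1/2)*M*R^2, so I_A/I_B = (M1*R1^2)/(M2*R2^2)
M1*R1^2 = 1*9 = 9
M2*R2^2 = 6*1 = 6
I_A/I_B = 9/6 = 3/2

3/2


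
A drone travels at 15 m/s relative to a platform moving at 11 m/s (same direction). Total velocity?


Given: object velocity = 15 m/s, platform velocity = 11 m/s (same direction)
Using classical velocity addition: v_total = v_object + v_platform
v_total = 15 + 11
v_total = 26 m/s

26 m/s


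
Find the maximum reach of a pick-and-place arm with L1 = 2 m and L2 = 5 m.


Given: L1 = 2 m, L2 = 5 m
For a 2-link planar arm, max reach = L1 + L2 (fully extended)
Max reach = 2 + 5
Max reach = 7 m

7 m


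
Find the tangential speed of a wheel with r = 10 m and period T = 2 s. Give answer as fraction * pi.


Given: radius r = 10 m, period T = 2 s
Using v = 2*pi*r / T
v = 2*pi*10 / 2
v = 20*pi / 2
v = 10*pi m/s

10*pi m/s


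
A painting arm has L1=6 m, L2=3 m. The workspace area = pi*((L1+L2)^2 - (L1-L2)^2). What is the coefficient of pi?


Given: L1 = 6, L2 = 3
(L1+L2)^2 = (9)^2 = 81
(L1-L2)^2 = (3)^2 = 9
Difference = 81 - 9 = 72
This equals 4*L1*L2 = 4*6*3 = 72
Workspace area = 72*pi

72


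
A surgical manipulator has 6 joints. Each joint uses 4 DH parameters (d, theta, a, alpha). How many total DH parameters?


Given: 6 joints, 4 DH parameters per joint (d, theta, a, alpha)
Total DH parameters = number_of_joints * 4
Total = 6 * 4
Total = 24

24


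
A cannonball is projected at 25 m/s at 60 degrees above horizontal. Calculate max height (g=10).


Given: v0 = 25 m/s, theta = 60 deg, g = 10 m/s^2
sin^2(60) = 3/4
Using H = v0^2 * sin^2(theta) / (2*g)
H = 25^2 * 3/4 / (2*10)
H = 625 * 3/4 / 20
H = 1875/4 / 20
H = 375/16 m

375/16 m


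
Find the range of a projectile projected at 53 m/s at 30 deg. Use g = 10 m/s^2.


Given: v0 = 53 m/s, theta = 30 deg, g = 10 m/s^2
sin(2*30) = sin(60) = sqrt(3)/2
Using R = v0^2 * sin(2*theta) / g
R = 53^2 * (sqrt(3)/2) / 10
R = 2809 * sqrt(3) / 20
R = 2809/20*sqrt(3) m

2809/20*sqrt(3) m


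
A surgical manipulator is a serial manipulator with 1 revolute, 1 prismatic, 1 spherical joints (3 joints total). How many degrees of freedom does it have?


Given: serial robot with 1 revolute, 1 prismatic, 1 spherical joints
DOF contribution per joint type: revolute=1, prismatic=1, spherical=3, fixed=0
DOF = 1*1 + 1*1 + 1*3
DOF = 5

5


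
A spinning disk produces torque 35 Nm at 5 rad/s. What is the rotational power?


Given: tau = 35 Nm, omega = 5 rad/s
Using P = tau * omega
P = 35 * 5
P = 175 W

175 W


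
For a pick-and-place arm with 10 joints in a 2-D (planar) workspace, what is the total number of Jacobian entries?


Given: task space dimension = 2, joints = 10
Jacobian is a 2 x 10 matrix
Total entries = rows * columns
Total = 2 * 10
Total = 20

20


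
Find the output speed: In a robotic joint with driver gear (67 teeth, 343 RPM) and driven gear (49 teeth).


Given: N1 = 67 teeth, w1 = 343 RPM, N2 = 49 teeth
Using N1*w1 = N2*w2
w2 = N1*w1 / N2
w2 = 67*343 / 49
w2 = 22981 / 49
w2 = 469 RPM

469 RPM


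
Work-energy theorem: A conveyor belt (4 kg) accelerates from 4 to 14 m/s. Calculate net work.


Given: m = 4 kg, v0 = 4 m/s, v = 14 m/s
Using W = (1/2)*m*(v^2 - v0^2)
v^2 = 14^2 = 196
v0^2 = 4^2 = 16
v^2 - v0^2 = 196 - 16 = 180
W = (1/2)*4*180 = 360 J

360 J


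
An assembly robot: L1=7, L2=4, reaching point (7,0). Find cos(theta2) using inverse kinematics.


Given: L1 = 7, L2 = 4, target (x, y) = (7, 0)
Using cos(theta2) = (x^2 + y^2 - L1^2 - L2^2) / (2*L1*L2)
x^2 + y^2 = 7^2 + 0 = 49
L1^2 + L2^2 = 49 + 16 = 65
Numerator = 49 - 65 = -16
Denominator = 2*7*4 = 56
cos(theta2) = -16/56 = -2/7

-2/7


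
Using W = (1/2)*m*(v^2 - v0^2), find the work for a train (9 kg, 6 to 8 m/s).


Given: m = 9 kg, v0 = 6 m/s, v = 8 m/s
Using W = (1/2)*m*(v^2 - v0^2)
v^2 = 8^2 = 64
v0^2 = 6^2 = 36
v^2 - v0^2 = 64 - 36 = 28
W = (1/2)*9*28 = 126 J

126 J


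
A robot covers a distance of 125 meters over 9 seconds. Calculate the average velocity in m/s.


Given: distance d = 125 m, time t = 9 s
Using v = d / t
v = 125 / 9
v = 125/9 m/s

125/9 m/s


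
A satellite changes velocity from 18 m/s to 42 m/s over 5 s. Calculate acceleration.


Given: initial velocity v0 = 18 m/s, final velocity v = 42 m/s, time t = 5 s
Using a = (v - v0) / t
a = (42 - 18) / 5
a = 24 / 5
a = 24/5 m/s^2

24/5 m/s^2


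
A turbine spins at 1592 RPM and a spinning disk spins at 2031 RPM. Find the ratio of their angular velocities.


Given: RPM_A = 1592, RPM_B = 2031
omega = 2*pi*RPM/60, so omega_A/omega_B = RPM_A / RPM_B
omega_A/omega_B = 1592 / 2031
omega_A/omega_B = 1592/2031

1592/2031


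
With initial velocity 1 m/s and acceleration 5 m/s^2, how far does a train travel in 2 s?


Given: v0 = 1 m/s, a = 5 m/s^2, t = 2 s
Using s = v0*t + (1/2)*a*t^2
s = 1*2 + (1/2)*5*2^2
s = 2 + (1/2)*20
s = 2 + 10
s = 12

12 m


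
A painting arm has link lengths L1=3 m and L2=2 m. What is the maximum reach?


Given: L1 = 3 m, L2 = 2 m
For a 2-link planar arm, max reach = L1 + L2 (fully extended)
Max reach = 3 + 2
Max reach = 5 m

5 m


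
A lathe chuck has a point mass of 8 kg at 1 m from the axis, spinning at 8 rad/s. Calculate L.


Given: m = 8 kg, r = 1 m, omega = 8 rad/s
For a point mass: I = m*r^2
I = 8*1^2 = 8*1 = 8
L = I*omega = 8*8
L = 64 kg*m^2/s

64 kg*m^2/s


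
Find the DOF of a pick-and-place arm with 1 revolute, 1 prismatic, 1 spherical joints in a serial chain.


Given: serial robot with 1 revolute, 1 prismatic, 1 spherical joints
DOF contribution per joint type: revolute=1, prismatic=1, spherical=3, fixed=0
DOF = 1*1 + 1*1 + 1*3
DOF = 5

5


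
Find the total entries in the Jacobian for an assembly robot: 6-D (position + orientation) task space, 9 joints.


Given: task space dimension = 6, joints = 9
Jacobian is a 6 x 9 matrix
Total entries = rows * columns
Total = 6 * 9
Total = 54

54


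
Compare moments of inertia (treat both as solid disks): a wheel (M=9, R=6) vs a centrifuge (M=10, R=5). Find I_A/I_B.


Given: M1=9 kg, R1=6 m, M2=10 kg, R2=5 m
For a disk: I = (1/2)*M*R^2, so I_A/I_B = (M1*R1^2)/(M2*R2^2)
M1*R1^2 = 9*36 = 324
M2*R2^2 = 10*25 = 250
I_A/I_B = 324/250 = 162/125

162/125


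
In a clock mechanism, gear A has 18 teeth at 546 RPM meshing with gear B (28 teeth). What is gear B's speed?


Given: N1 = 18 teeth, w1 = 546 RPM, N2 = 28 teeth
Using N1*w1 = N2*w2
w2 = N1*w1 / N2
w2 = 18*546 / 28
w2 = 9828 / 28
w2 = 351 RPM

351 RPM


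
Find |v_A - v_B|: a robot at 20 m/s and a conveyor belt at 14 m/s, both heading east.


Given: v_A = 20 m/s east, v_B = 14 m/s east
Both move in the same direction; relative speed = |v_A - v_B|
|20 - 14| = |6|
= 6 m/s

6 m/s


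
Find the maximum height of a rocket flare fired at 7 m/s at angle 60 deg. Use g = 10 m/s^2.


Given: v0 = 7 m/s, theta = 60 deg, g = 10 m/s^2
sin^2(60) = 3/4
Using H = v0^2 * sin^2(theta) / (2*g)
H = 7^2 * 3/4 / (2*10)
H = 49 * 3/4 / 20
H = 147/4 / 20
H = 147/80 m

147/80 m


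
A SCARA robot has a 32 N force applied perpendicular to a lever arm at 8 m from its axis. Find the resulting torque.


Given: F = 32 N, r = 8 m, angle = 90 deg (perpendicular)
Using tau = F * r * sin(90)
sin(90) = 1
tau = 32 * 8 * 1
tau = 256 Nm

256 Nm


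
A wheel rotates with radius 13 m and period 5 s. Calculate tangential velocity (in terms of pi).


Given: radius r = 13 m, period T = 5 s
Using v = 2*pi*r / T
v = 2*pi*13 / 5
v = 26*pi / 5
v = 26/5*pi m/s

26/5*pi m/s


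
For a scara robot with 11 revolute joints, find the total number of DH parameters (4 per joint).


Given: 11 joints, 4 DH parameters per joint (d, theta, a, alpha)
Total DH parameters = number_of_joints * 4
Total = 11 * 4
Total = 44

44


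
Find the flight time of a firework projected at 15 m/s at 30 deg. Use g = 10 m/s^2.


Given: v0 = 15 m/s, theta = 30 deg, g = 10 m/s^2
sin(30) = 1/2
Using T = 2*v0*sin(theta) / g
T = 2*15*1/2 / 10
T = 15 / 10
T = 3/2 s

3/2 s


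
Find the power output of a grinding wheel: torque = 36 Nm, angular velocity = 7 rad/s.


Given: tau = 36 Nm, omega = 7 rad/s
Using P = tau * omega
P = 36 * 7
P = 252 W

252 W


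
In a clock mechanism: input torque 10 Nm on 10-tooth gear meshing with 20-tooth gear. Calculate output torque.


Given: N1 = 10, N2 = 20, T1 = 10 Nm
Using T2/T1 = N2/N1
T2 = T1 * N2 / N1
T2 = 10 * 20 / 10
T2 = 200 / 10
T2 = 20 Nm

20 Nm


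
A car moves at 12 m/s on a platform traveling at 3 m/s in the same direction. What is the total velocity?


Given: object velocity = 12 m/s, platform velocity = 3 m/s (same direction)
Using classical velocity addition: v_total = v_object + v_platform
v_total = 12 + 3
v_total = 15 m/s

15 m/s


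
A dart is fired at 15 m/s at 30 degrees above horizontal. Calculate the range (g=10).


Given: v0 = 15 m/s, theta = 30 deg, g = 10 m/s^2
sin(2*30) = sin(60) = sqrt(3)/2
Using R = v0^2 * sin(2*theta) / g
R = 15^2 * (sqrt(3)/2) / 10
R = 225 * sqrt(3) / 20
R = 45/4*sqrt(3) m

45/4*sqrt(3) m


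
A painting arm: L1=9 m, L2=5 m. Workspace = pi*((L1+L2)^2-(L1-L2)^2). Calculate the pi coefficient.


Given: L1 = 9, L2 = 5
(L1+L2)^2 = (14)^2 = 196
(L1-L2)^2 = (4)^2 = 16
Difference = 196 - 16 = 180
This equals 4*L1*L2 = 4*9*5 = 180
Workspace area = 180*pi

180


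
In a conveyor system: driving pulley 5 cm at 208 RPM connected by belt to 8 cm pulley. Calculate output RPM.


Given: D1 = 5 cm, w1 = 208 RPM, D2 = 8 cm
Using D1*w1 = D2*w2
w2 = D1*w1 / D2
w2 = 5*208 / 8
w2 = 1040 / 8
w2 = 130 RPM

130 RPM


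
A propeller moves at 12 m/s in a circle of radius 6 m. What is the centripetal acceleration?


Given: v = 12 m/s, r = 6 m
Using a_c = v^2 / r
a_c = 12^2 / 6
a_c = 144 / 6
a_c = 24 m/s^2

24 m/s^2


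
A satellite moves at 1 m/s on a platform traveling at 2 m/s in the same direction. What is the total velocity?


Given: object velocity = 1 m/s, platform velocity = 2 m/s (same direction)
Using classical velocity addition: v_total = v_object + v_platform
v_total = 1 + 2
v_total = 3 m/s

3 m/s


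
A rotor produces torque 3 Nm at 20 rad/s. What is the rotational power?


Given: tau = 3 Nm, omega = 20 rad/s
Using P = tau * omega
P = 3 * 20
P = 60 W

60 W


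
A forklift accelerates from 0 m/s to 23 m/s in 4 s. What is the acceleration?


Given: initial velocity v0 = 0 m/s, final velocity v = 23 m/s, time t = 4 s
Using a = (v - v0) / t
a = (23 - 0) / 4
a = 23 / 4
a = 23/4 m/s^2

23/4 m/s^2


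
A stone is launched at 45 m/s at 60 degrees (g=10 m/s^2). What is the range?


Given: v0 = 45 m/s, theta = 60 deg, g = 10 m/s^2
sin(2*60) = sin(120) = sqrt(3)/2
Using R = v0^2 * sin(2*theta) / g
R = 45^2 * (sqrt(3)/2) / 10
R = 2025 * sqrt(3) / 20
R = 405/4*sqrt(3) m

405/4*sqrt(3) m


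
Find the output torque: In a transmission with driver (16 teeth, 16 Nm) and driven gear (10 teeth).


Given: N1 = 16, N2 = 10, T1 = 16 Nm
Using T2/T1 = N2/N1
T2 = T1 * N2 / N1
T2 = 16 * 10 / 16
T2 = 160 / 16
T2 = 10 Nm

10 Nm


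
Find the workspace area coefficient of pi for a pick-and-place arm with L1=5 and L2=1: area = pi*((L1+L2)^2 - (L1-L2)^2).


Given: L1 = 5, L2 = 1
(L1+L2)^2 = (6)^2 = 36
(L1-L2)^2 = (4)^2 = 16
Difference = 36 - 16 = 20
This equals 4*L1*L2 = 4*5*1 = 20
Workspace area = 20*pi

20


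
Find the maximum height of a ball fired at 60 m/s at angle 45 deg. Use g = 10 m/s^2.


Given: v0 = 60 m/s, theta = 45 deg, g = 10 m/s^2
sin^2(45) = 1/2
Using H = v0^2 * sin^2(theta) / (2*g)
H = 60^2 * 1/2 / (2*10)
H = 3600 * 1/2 / 20
H = 1800 / 20
H = 90 m

90 m


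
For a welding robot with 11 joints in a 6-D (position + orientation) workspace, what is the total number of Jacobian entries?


Given: task space dimension = 6, joints = 11
Jacobian is a 6 x 11 matrix
Total entries = rows * columns
Total = 6 * 11
Total = 66

66


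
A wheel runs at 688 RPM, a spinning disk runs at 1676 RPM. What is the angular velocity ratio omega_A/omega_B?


Given: RPM_A = 688, RPM_B = 1676
omega = 2*pi*RPM/60, so omega_A/omega_B = RPM_A / RPM_B
omega_A/omega_B = 688 / 1676
omega_A/omega_B = 172/419

172/419


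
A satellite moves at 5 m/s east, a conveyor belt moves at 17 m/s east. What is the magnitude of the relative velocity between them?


Given: v_A = 5 m/s east, v_B = 17 m/s east
Both move in the same direction; relative speed = |v_A - v_B|
|5 - 17| = |-12|
= 12 m/s

12 m/s


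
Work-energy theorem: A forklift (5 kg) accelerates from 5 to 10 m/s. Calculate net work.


Given: m = 5 kg, v0 = 5 m/s, v = 10 m/s
Using W = (1/2)*m*(v^2 - v0^2)
v^2 = 10^2 = 100
v0^2 = 5^2 = 25
v^2 - v0^2 = 100 - 25 = 75
W = (1/2)*5*75 = 375/2 J

375/2 J


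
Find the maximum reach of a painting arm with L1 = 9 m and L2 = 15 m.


Given: L1 = 9 m, L2 = 15 m
For a 2-link planar arm, max reach = L1 + L2 (fully extended)
Max reach = 9 + 15
Max reach = 24 m

24 m


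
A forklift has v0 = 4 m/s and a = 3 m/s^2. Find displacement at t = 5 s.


Given: v0 = 4 m/s, a = 3 m/s^2, t = 5 s
Using s = v0*t + (1/2)*a*t^2
s = 4*5 + (1/2)*3*5^2
s = 20 + (1/2)*75
s = 20 + 75/2
s = 115/2

115/2 m


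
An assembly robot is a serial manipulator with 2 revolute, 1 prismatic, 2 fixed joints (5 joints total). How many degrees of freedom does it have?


Given: serial robot with 2 revolute, 1 prismatic, 2 fixed joints
DOF contribution per joint type: revolute=1, prismatic=1, spherical=3, fixed=0
DOF = 2*1 + 1*1 + 2*0
DOF = 3

3


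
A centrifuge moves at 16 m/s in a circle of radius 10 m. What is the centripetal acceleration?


Given: v = 16 m/s, r = 10 m
Using a_c = v^2 / r
a_c = 16^2 / 10
a_c = 256 / 10
a_c = 128/5 m/s^2

128/5 m/s^2


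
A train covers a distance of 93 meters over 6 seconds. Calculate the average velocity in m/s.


Given: distance d = 93 m, time t = 6 s
Using v = d / t
v = 93 / 6
v = 31/2 m/s

31/2 m/s


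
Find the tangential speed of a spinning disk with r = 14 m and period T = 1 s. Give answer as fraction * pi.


Given: radius r = 14 m, period T = 1 s
Using v = 2*pi*r / T
v = 2*pi*14 / 1
v = 28*pi / 1
v = 28*pi m/s

28*pi m/s


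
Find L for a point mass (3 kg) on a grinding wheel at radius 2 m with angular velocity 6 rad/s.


Given: m = 3 kg, r = 2 m, omega = 6 rad/s
For a point mass: I = m*r^2
I = 3*2^2 = 3*4 = 12
L = I*omega = 12*6
L = 72 kg*m^2/s

72 kg*m^2/s


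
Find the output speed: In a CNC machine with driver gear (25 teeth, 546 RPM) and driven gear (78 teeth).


Given: N1 = 25 teeth, w1 = 546 RPM, N2 = 78 teeth
Using N1*w1 = N2*w2
w2 = N1*w1 / N2
w2 = 25*546 / 78
w2 = 13650 / 78
w2 = 175 RPM

175 RPM


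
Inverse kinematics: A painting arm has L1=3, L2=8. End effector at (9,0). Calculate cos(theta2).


Given: L1 = 3, L2 = 8, target (x, y) = (9, 0)
Using cos(theta2) = (x^2 + y^2 - L1^2 - L2^2) / (2*L1*L2)
x^2 + y^2 = 9^2 + 0 = 81
L1^2 + L2^2 = 9 + 64 = 73
Numerator = 81 - 73 = 8
Denominator = 2*3*8 = 48
cos(theta2) = 8/48 = 1/6

1/6


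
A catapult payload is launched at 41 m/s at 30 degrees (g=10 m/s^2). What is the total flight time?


Given: v0 = 41 m/s, theta = 30 deg, g = 10 m/s^2
sin(30) = 1/2
Using T = 2*v0*sin(theta) / g
T = 2*41*1/2 / 10
T = 41 / 10
T = 41/10 s

41/10 s


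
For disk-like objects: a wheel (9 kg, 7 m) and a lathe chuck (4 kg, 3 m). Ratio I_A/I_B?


Given: M1=9 kg, R1=7 m, M2=4 kg, R2=3 m
For a disk: I = (1/2)*M*R^2, so I_A/I_B = (M1*R1^2)/(M2*R2^2)
M1*R1^2 = 9*49 = 441
M2*R2^2 = 4*9 = 36
I_A/I_B = 441/36 = 49/4

49/4


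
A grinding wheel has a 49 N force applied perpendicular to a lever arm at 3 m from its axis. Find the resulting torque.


Given: F = 49 N, r = 3 m, angle = 90 deg (perpendicular)
Using tau = F * r * sin(90)
sin(90) = 1
tau = 49 * 3 * 1
tau = 147 Nm

147 Nm


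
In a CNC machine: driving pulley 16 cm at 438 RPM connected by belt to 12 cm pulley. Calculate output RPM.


Given: D1 = 16 cm, w1 = 438 RPM, D2 = 12 cm
Using D1*w1 = D2*w2
w2 = D1*w1 / D2
w2 = 16*438 / 12
w2 = 7008 / 12
w2 = 584 RPM

584 RPM


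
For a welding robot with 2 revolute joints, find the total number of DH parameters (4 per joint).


Given: 2 joints, 4 DH parameters per joint (d, theta, a, alpha)
Total DH parameters = number_of_joints * 4
Total = 2 * 4
Total = 8

8


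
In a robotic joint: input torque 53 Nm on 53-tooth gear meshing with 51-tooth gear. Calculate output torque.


Given: N1 = 53, N2 = 51, T1 = 53 Nm
Using T2/T1 = N2/N1
T2 = T1 * N2 / N1
T2 = 53 * 51 / 53
T2 = 2703 / 53
T2 = 51 Nm

51 Nm


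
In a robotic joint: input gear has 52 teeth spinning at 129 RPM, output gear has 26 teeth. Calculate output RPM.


Given: N1 = 52 teeth, w1 = 129 RPM, N2 = 26 teeth
Using N1*w1 = N2*w2
w2 = N1*w1 / N2
w2 = 52*129 / 26
w2 = 6708 / 26
w2 = 258 RPM

258 RPM


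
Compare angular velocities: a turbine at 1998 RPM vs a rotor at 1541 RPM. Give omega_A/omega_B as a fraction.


Given: RPM_A = 1998, RPM_B = 1541
omega = 2*pi*RPM/60, so omega_A/omega_B = RPM_A / RPM_B
omega_A/omega_B = 1998 / 1541
omega_A/omega_B = 1998/1541

1998/1541


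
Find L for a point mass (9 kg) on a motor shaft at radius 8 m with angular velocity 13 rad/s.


Given: m = 9 kg, r = 8 m, omega = 13 rad/s
For a point mass: I = m*r^2
I = 9*8^2 = 9*64 = 576
L = I*omega = 576*13
L = 7488 kg*m^2/s

7488 kg*m^2/s


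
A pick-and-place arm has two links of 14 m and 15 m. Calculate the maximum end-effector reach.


Given: L1 = 14 m, L2 = 15 m
For a 2-link planar arm, max reach = L1 + L2 (fully extended)
Max reach = 14 + 15
Max reach = 29 m

29 m


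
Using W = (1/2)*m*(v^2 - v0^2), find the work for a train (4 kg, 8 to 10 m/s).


Given: m = 4 kg, v0 = 8 m/s, v = 10 m/s
Using W = (1/2)*m*(v^2 - v0^2)
v^2 = 10^2 = 100
v0^2 = 8^2 = 64
v^2 - v0^2 = 100 - 64 = 36
W = (1/2)*4*36 = 72 J

72 J


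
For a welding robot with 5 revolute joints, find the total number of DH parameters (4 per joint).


Given: 5 joints, 4 DH parameters per joint (d, theta, a, alpha)
Total DH parameters = number_of_joints * 4
Total = 5 * 4
Total = 20

20


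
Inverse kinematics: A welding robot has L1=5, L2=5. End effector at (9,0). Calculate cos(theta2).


Given: L1 = 5, L2 = 5, target (x, y) = (9, 0)
Using cos(theta2) = (x^2 + y^2 - L1^2 - L2^2) / (2*L1*L2)
x^2 + y^2 = 9^2 + 0 = 81
L1^2 + L2^2 = 25 + 25 = 50
Numerator = 81 - 50 = 31
Denominator = 2*5*5 = 50
cos(theta2) = 31/50 = 31/50

31/50


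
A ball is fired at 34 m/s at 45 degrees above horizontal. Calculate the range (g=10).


Given: v0 = 34 m/s, theta = 45 deg, g = 10 m/s^2
sin(2*45) = sin(90) = 1
Using R = v0^2 * sin(2*theta) / g
R = 34^2 * 1 / 10
R = 1156 / 10
R = 578/5 m

578/5 m


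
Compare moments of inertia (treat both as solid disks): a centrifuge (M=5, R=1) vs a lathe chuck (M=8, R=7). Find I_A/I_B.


Given: M1=5 kg, R1=1 m, M2=8 kg, R2=7 m
For a disk: I = (1/2)*M*R^2, so I_A/I_B = (M1*R1^2)/(M2*R2^2)
M1*R1^2 = 5*1 = 5
M2*R2^2 = 8*49 = 392
I_A/I_B = 5/392 = 5/392

5/392


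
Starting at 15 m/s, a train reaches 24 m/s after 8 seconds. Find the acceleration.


Given: initial velocity v0 = 15 m/s, final velocity v = 24 m/s, time t = 8 s
Using a = (v - v0) / t
a = (24 - 15) / 8
a = 9 / 8
a = 9/8 m/s^2

9/8 m/s^2


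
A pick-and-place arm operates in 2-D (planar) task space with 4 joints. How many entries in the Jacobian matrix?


Given: task space dimension = 2, joints = 4
Jacobian is a 2 x 4 matrix
Total entries = rows * columns
Total = 2 * 4
Total = 8

8


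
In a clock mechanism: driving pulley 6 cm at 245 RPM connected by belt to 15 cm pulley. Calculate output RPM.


Given: D1 = 6 cm, w1 = 245 RPM, D2 = 15 cm
Using D1*w1 = D2*w2
w2 = D1*w1 / D2
w2 = 6*245 / 15
w2 = 1470 / 15
w2 = 98 RPM

98 RPM


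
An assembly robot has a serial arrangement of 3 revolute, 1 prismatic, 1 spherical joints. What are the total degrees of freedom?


Given: serial robot with 3 revolute, 1 prismatic, 1 spherical joints
DOF contribution per joint type: revolute=1, prismatic=1, spherical=3, fixed=0
DOF = 3*1 + 1*1 + 1*3
DOF = 7

7


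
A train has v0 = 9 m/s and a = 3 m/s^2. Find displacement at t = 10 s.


Given: v0 = 9 m/s, a = 3 m/s^2, t = 10 s
Using s = v0*t + (1/2)*a*t^2
s = 9*10 + (1/2)*3*10^2
s = 90 + (1/2)*300
s = 90 + 150
s = 240

240 m


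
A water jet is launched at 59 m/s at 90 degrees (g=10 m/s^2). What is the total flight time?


Given: v0 = 59 m/s, theta = 90 deg, g = 10 m/s^2
sin(90) = 1
Using T = 2*v0*sin(theta) / g
T = 2*59*1 / 10
T = 118 / 10
T = 59/5 s

59/5 s


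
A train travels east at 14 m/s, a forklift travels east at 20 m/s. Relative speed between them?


Given: v_A = 14 m/s east, v_B = 20 m/s east
Both move in the same direction; relative speed = |v_A - v_B|
|14 - 20| = |-6|
= 6 m/s

6 m/s


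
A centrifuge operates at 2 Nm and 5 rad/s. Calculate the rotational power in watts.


Given: tau = 2 Nm, omega = 5 rad/s
Using P = tau * omega
P = 2 * 5
P = 10 W

10 W


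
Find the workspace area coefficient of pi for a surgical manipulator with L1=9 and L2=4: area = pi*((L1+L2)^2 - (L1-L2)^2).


Given: L1 = 9, L2 = 4
(L1+L2)^2 = (13)^2 = 169
(L1-L2)^2 = (5)^2 = 25
Difference = 169 - 25 = 144
This equals 4*L1*L2 = 4*9*4 = 144
Workspace area = 144*pi

144


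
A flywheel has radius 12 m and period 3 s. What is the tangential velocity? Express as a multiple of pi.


Given: radius r = 12 m, period T = 3 s
Using v = 2*pi*r / T
v = 2*pi*12 / 3
v = 24*pi / 3
v = 8*pi m/s

8*pi m/s


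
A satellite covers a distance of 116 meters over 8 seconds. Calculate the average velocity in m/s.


Given: distance d = 116 m, time t = 8 s
Using v = d / t
v = 116 / 8
v = 29/2 m/s

29/2 m/s


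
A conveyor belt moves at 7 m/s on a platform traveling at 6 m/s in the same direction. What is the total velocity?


Given: object velocity = 7 m/s, platform velocity = 6 m/s (same direction)
Using classical velocity addition: v_total = v_object + v_platform
v_total = 7 + 6
v_total = 13 m/s

13 m/s


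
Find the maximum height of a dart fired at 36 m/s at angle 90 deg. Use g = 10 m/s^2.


Given: v0 = 36 m/s, theta = 90 deg, g = 10 m/s^2
sin^2(90) = 1
Using H = v0^2 * sin^2(theta) / (2*g)
H = 36^2 * 1 / (2*10)
H = 1296 * 1 / 20
H = 1296 / 20
H = 324/5 m

324/5 m


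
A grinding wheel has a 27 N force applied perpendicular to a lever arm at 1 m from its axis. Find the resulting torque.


Given: F = 27 N, r = 1 m, angle = 90 deg (perpendicular)
Using tau = F * r * sin(90)
sin(90) = 1
tau = 27 * 1 * 1
tau = 27 Nm

27 Nm


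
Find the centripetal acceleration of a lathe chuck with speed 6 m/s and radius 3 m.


Given: v = 6 m/s, r = 3 m
Using a_c = v^2 / r
a_c = 6^2 / 3
a_c = 36 / 3
a_c = 12 m/s^2

12 m/s^2


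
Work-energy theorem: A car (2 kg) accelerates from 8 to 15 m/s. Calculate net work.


Given: m = 2 kg, v0 = 8 m/s, v = 15 m/s
Using W = (1/2)*m*(v^2 - v0^2)
v^2 = 15^2 = 225
v0^2 = 8^2 = 64
v^2 - v0^2 = 225 - 64 = 161
W = (1/2)*2*161 = 161 J

161 J


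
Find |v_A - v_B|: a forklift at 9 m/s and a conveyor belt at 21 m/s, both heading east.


Given: v_A = 9 m/s east, v_B = 21 m/s east
Both move in the same direction; relative speed = |v_A - v_B|
|9 - 21| = |-12|
= 12 m/s

12 m/s


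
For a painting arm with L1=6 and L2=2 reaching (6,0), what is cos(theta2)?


Given: L1 = 6, L2 = 2, target (x, y) = (6, 0)
Using cos(theta2) = (x^2 + y^2 - L1^2 - L2^2) / (2*L1*L2)
x^2 + y^2 = 6^2 + 0 = 36
L1^2 + L2^2 = 36 + 4 = 40
Numerator = 36 - 40 = -4
Denominator = 2*6*2 = 24
cos(theta2) = -4/24 = -1/6

-1/6


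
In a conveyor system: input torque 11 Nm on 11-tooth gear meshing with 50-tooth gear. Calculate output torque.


Given: N1 = 11, N2 = 50, T1 = 11 Nm
Using T2/T1 = N2/N1
T2 = T1 * N2 / N1
T2 = 11 * 50 / 11
T2 = 550 / 11
T2 = 50 Nm

50 Nm


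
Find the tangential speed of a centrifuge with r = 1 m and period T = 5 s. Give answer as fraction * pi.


Given: radius r = 1 m, period T = 5 s
Using v = 2*pi*r / T
v = 2*pi*1 / 5
v = 2*pi / 5
v = 2/5*pi m/s

2/5*pi m/s


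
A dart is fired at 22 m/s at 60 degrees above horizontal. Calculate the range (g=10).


Given: v0 = 22 m/s, theta = 60 deg, g = 10 m/s^2
sin(2*60) = sin(120) = sqrt(3)/2
Using R = v0^2 * sin(2*theta) / g
R = 22^2 * (sqrt(3)/2) / 10
R = 484 * sqrt(3) / 20
R = 121/5*sqrt(3) m

121/5*sqrt(3) m


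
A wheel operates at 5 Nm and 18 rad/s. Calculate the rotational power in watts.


Given: tau = 5 Nm, omega = 18 rad/s
Using P = tau * omega
P = 5 * 18
P = 90 W

90 W


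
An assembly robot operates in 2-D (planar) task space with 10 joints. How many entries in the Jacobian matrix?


Given: task space dimension = 2, joints = 10
Jacobian is a 2 x 10 matrix
Total entries = rows * columns
Total = 2 * 10
Total = 20

20


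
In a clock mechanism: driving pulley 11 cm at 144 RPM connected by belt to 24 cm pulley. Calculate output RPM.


Given: D1 = 11 cm, w1 = 144 RPM, D2 = 24 cm
Using D1*w1 = D2*w2
w2 = D1*w1 / D2
w2 = 11*144 / 24
w2 = 1584 / 24
w2 = 66 RPM

66 RPM


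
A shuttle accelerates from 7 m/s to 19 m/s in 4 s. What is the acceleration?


Given: initial velocity v0 = 7 m/s, final velocity v = 19 m/s, time t = 4 s
Using a = (v - v0) / t
a = (19 - 7) / 4
a = 12 / 4
a = 3 m/s^2

3 m/s^2


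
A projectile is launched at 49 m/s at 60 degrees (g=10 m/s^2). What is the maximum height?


Given: v0 = 49 m/s, theta = 60 deg, g = 10 m/s^2
sin^2(60) = 3/4
Using H = v0^2 * sin^2(theta) / (2*g)
H = 49^2 * 3/4 / (2*10)
H = 2401 * 3/4 / 20
H = 7203/4 / 20
H = 7203/80 m

7203/80 m


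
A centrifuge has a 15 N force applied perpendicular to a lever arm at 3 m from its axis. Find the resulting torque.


Given: F = 15 N, r = 3 m, angle = 90 deg (perpendicular)
Using tau = F * r * sin(90)
sin(90) = 1
tau = 15 * 3 * 1
tau = 45 Nm

45 Nm


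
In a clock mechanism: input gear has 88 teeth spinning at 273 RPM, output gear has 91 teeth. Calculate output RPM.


Given: N1 = 88 teeth, w1 = 273 RPM, N2 = 91 teeth
Using N1*w1 = N2*w2
w2 = N1*w1 / N2
w2 = 88*273 / 91
w2 = 24024 / 91
w2 = 264 RPM

264 RPM


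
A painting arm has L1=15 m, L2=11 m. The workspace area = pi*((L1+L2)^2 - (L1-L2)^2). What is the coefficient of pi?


Given: L1 = 15, L2 = 11
(L1+L2)^2 = (26)^2 = 676
(L1-L2)^2 = (4)^2 = 16
Difference = 676 - 16 = 660
This equals 4*L1*L2 = 4*15*11 = 660
Workspace area = 660*pi

660


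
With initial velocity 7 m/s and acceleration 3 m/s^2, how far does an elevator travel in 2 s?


Given: v0 = 7 m/s, a = 3 m/s^2, t = 2 s
Using s = v0*t + (1/2)*a*t^2
s = 7*2 + (1/2)*3*2^2
s = 14 + (1/2)*12
s = 14 + 6
s = 20

20 m


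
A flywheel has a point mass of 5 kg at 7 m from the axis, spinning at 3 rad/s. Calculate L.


Given: m = 5 kg, r = 7 m, omega = 3 rad/s
For a point mass: I = m*r^2
I = 5*7^2 = 5*49 = 245
L = I*omega = 245*3
L = 735 kg*m^2/s

735 kg*m^2/s


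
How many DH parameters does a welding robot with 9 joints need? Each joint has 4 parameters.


Given: 9 joints, 4 DH parameters per joint (d, theta, a, alpha)
Total DH parameters = number_of_joints * 4
Total = 9 * 4
Total = 36

36


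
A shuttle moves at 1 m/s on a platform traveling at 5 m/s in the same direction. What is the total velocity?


Given: object velocity = 1 m/s, platform velocity = 5 m/s (same direction)
Using classical velocity addition: v_total = v_object + v_platform
v_total = 1 + 5
v_total = 6 m/s

6 m/s


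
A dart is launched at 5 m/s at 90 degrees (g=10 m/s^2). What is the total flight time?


Given: v0 = 5 m/s, theta = 90 deg, g = 10 m/s^2
sin(90) = 1
Using T = 2*v0*sin(theta) / g
T = 2*5*1 / 10
T = 10 / 10
T = 1 s

1 s


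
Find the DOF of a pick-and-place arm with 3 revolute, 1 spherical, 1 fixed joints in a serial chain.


Given: serial robot with 3 revolute, 1 spherical, 1 fixed joints
DOF contribution per joint type: revolute=1, prismatic=1, spherical=3, fixed=0
DOF = 3*1 + 1*3 + 1*0
DOF = 6

6


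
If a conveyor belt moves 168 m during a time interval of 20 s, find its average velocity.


Given: distance d = 168 m, time t = 20 s
Using v = d / t
v = 168 / 20
v = 42/5 m/s

42/5 m/s


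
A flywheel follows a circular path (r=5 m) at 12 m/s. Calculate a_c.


Given: v = 12 m/s, r = 5 m
Using a_c = v^2 / r
a_c = 12^2 / 5
a_c = 144 / 5
a_c = 144/5 m/s^2

144/5 m/s^2


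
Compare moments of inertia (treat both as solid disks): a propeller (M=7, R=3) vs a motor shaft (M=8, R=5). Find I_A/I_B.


Given: M1=7 kg, R1=3 m, M2=8 kg, R2=5 m
For a disk: I = (1/2)*M*R^2, so I_A/I_B = (M1*R1^2)/(M2*R2^2)
M1*R1^2 = 7*9 = 63
M2*R2^2 = 8*25 = 200
I_A/I_B = 63/200 = 63/200

63/200


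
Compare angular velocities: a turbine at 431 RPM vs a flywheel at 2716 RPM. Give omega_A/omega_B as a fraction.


Given: RPM_A = 431, RPM_B = 2716
omega = 2*pi*RPM/60, so omega_A/omega_B = RPM_A / RPM_B
omega_A/omega_B = 431 / 2716
omega_A/omega_B = 431/2716

431/2716


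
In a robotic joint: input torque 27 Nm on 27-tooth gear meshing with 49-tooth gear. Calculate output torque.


Given: N1 = 27, N2 = 49, T1 = 27 Nm
Using T2/T1 = N2/N1
T2 = T1 * N2 / N1
T2 = 27 * 49 / 27
T2 = 1323 / 27
T2 = 49 Nm

49 Nm


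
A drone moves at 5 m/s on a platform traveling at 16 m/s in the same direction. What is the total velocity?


Given: object velocity = 5 m/s, platform velocity = 16 m/s (same direction)
Using classical velocity addition: v_total = v_object + v_platform
v_total = 5 + 16
v_total = 21 m/s

21 m/s


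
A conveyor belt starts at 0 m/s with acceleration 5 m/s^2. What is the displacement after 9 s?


Given: v0 = 0 m/s, a = 5 m/s^2, t = 9 s
Using s = v0*t + (1/2)*a*t^2
s = 0*9 + (1/2)*5*9^2
s = 0 + (1/2)*405
s = 0 + 405/2
s = 405/2

405/2 m


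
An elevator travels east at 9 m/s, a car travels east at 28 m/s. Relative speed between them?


Given: v_A = 9 m/s east, v_B = 28 m/s east
Both move in the same direction; relative speed = |v_A - v_B|
|9 - 28| = |-19|
= 19 m/s

19 m/s


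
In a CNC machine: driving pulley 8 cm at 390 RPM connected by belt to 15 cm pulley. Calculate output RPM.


Given: D1 = 8 cm, w1 = 390 RPM, D2 = 15 cm
Using D1*w1 = D2*w2
w2 = D1*w1 / D2
w2 = 8*390 / 15
w2 = 3120 / 15
w2 = 208 RPM

208 RPM


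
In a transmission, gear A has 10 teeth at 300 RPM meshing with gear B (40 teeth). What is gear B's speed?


Given: N1 = 10 teeth, w1 = 300 RPM, N2 = 40 teeth
Using N1*w1 = N2*w2
w2 = N1*w1 / N2
w2 = 10*300 / 40
w2 = 3000 / 40
w2 = 75 RPM

75 RPM


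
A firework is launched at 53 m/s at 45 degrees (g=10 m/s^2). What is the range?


Given: v0 = 53 m/s, theta = 45 deg, g = 10 m/s^2
sin(2*45) = sin(90) = 1
Using R = v0^2 * sin(2*theta) / g
R = 53^2 * 1 / 10
R = 2809 / 10
R = 2809/10 m

2809/10 m
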